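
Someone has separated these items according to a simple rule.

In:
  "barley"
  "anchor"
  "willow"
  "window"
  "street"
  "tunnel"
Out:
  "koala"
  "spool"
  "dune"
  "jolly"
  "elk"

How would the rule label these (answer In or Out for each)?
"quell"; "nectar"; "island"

The common property of the 'In' items is: length 6. No 'Out' item has it.
"quell": length 5 — doesn't match, so Out.
"nectar": length 6 — satisfies this, so In.
"island": length 6 — satisfies this, so In.

Out, In, In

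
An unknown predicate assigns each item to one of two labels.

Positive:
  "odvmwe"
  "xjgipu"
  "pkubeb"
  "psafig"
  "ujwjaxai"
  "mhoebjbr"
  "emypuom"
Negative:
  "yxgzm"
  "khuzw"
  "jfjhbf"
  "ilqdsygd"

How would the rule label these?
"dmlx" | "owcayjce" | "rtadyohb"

The simplest hypothesis consistent with all the labels is: has ≥ 2 vowels.
Negative: "dmlx", since 0 vowels.
Positive: "owcayjce", since 3 vowels.
Positive: "rtadyohb", since 2 vowels.

Negative, Positive, Positive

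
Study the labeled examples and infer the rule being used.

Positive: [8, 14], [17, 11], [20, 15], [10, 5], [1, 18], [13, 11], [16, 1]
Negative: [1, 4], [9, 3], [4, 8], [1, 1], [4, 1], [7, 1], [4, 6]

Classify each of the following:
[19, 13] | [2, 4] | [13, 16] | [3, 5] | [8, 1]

Positive, Negative, Positive, Negative, Negative

Every 'Positive' example satisfies: sum ≥ 15. None of the 'Negative' examples do.
[19, 13]: 19+13 = 32 — has this property, so Positive. [2, 4]: 2+4 = 6 — does not pass, so Negative. [13, 16]: 13+16 = 29 — has this property, so Positive. [3, 5]: 3+5 = 8 — does not pass, so Negative. [8, 1]: 8+1 = 9 — does not pass, so Negative.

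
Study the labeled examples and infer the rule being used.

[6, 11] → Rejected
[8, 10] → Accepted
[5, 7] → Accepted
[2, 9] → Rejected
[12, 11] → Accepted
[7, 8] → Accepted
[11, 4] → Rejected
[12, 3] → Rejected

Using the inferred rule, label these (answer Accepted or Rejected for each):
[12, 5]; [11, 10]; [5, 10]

The pattern is that an item is 'Accepted' exactly when: |first − second| ≤ 2.
Rejected: [12, 5], since |12−5| = 7. Accepted: [11, 10], since |11−10| = 1. Rejected: [5, 10], since |5−10| = 5.

Rejected, Accepted, Rejected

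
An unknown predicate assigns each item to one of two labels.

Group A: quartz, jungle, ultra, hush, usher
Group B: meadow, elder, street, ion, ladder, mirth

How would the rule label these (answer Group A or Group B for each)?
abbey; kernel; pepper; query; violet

The rule appears to be: contains 'u'.
abbey — no 'u', hence Group B. kernel — no 'u', hence Group B. pepper — no 'u', hence Group B. query — has 'u', hence Group A. violet — no 'u', hence Group B.

Group B, Group B, Group B, Group A, Group B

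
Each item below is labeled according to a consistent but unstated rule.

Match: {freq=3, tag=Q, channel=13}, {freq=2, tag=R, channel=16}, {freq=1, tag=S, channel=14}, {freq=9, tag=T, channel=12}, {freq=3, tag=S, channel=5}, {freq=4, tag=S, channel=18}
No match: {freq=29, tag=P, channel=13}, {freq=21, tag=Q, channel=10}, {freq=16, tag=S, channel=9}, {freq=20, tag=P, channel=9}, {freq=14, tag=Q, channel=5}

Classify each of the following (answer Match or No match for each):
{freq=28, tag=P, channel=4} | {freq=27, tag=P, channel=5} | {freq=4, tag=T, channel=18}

No match, No match, Match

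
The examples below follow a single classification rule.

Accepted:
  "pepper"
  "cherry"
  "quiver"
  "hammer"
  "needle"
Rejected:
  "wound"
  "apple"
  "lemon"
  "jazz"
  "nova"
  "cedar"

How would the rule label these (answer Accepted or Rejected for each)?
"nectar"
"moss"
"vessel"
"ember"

Accepted, Rejected, Accepted, Rejected

The classifier is using: length 6.
Accepted: "nectar", since length 6.
Rejected: "moss", since length 4.
Accepted: "vessel", since length 6.
Rejected: "ember", since length 5.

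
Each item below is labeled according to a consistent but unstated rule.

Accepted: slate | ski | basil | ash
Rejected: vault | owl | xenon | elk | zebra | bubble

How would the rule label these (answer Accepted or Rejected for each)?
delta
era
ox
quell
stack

Rejected, Rejected, Rejected, Rejected, Accepted

A rule that fits every label: contains 's' — true of each 'Accepted' example, false of each 'Rejected' one.
delta: Rejected (no 's').
era: Rejected (no 's').
ox: Rejected (no 's').
quell: Rejected (no 's').
stack: Accepted (has 's').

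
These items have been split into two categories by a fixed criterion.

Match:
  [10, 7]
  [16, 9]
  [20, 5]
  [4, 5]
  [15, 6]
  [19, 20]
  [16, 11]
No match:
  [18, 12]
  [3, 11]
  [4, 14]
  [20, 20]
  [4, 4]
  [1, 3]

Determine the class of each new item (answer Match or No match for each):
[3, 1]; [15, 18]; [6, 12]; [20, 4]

No match, Match, No match, No match

Checking candidate rules against both groups, what survives is: sum is odd.
[3, 1] → 3+1 = 4 → No match.
[15, 18] → 15+18 = 33 → Match.
[6, 12] → 6+12 = 18 → No match.
[20, 4] → 20+4 = 24 → No match.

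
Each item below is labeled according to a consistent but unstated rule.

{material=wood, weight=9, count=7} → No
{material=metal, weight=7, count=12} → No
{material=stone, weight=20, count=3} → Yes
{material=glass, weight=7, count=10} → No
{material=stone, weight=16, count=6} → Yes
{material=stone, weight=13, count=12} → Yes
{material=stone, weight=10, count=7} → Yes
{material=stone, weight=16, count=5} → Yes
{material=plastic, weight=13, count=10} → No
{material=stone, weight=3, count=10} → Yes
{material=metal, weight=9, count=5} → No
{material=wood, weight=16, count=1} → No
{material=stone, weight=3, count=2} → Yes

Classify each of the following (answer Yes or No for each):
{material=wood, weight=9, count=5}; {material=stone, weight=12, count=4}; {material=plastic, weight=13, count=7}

No, Yes, No

The distinguishing property — material is stone — holds for all the 'Yes' cases and none of the 'No' cases.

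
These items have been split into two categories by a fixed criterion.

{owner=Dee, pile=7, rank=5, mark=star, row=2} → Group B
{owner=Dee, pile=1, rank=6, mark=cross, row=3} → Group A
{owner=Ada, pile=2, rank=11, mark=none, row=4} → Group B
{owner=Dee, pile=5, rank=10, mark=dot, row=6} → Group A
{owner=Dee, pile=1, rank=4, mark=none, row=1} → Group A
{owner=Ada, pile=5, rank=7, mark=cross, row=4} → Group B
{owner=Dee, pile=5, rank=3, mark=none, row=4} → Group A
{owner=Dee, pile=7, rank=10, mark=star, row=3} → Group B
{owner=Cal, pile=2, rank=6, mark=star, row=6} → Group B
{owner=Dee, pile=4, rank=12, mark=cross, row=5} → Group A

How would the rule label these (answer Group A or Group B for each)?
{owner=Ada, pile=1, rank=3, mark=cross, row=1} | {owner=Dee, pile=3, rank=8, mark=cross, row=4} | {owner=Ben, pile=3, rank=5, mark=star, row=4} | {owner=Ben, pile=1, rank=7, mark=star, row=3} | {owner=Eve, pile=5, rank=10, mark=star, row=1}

The common property of the 'Group A' items is: owner is Dee AND pile ≤ 5. No 'Group B' item has it.
{owner=Ada, pile=1, rank=3, mark=cross, row=1} → owner is Ada, pile = 1 → Group B. {owner=Dee, pile=3, rank=8, mark=cross, row=4} → owner is Dee, pile = 3 → Group A. {owner=Ben, pile=3, rank=5, mark=star, row=4} → owner is Ben, pile = 3 → Group B. {owner=Ben, pile=1, rank=7, mark=star, row=3} → owner is Ben, pile = 1 → Group B. {owner=Eve, pile=5, rank=10, mark=star, row=1} → owner is Eve, pile = 5 → Group B.

Group B, Group A, Group B, Group B, Group B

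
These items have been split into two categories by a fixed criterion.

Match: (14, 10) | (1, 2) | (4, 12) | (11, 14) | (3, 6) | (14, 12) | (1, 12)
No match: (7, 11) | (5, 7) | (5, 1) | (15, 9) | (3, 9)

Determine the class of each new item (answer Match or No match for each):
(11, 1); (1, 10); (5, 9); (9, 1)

No match, Match, No match, No match

A rule that fits every label: second is even — true of each 'Match' example, false of each 'No match' one.
(11, 1) → second 1 → No match. (1, 10) → second 10 → Match. (5, 9) → second 9 → No match. (9, 1) → second 1 → No match.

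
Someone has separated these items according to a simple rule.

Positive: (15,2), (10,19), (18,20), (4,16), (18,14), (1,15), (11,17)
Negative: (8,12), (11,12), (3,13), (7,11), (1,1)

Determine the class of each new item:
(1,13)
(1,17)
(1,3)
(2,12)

Negative, Positive, Negative, Negative

The rule appears to be: max ≥ 14.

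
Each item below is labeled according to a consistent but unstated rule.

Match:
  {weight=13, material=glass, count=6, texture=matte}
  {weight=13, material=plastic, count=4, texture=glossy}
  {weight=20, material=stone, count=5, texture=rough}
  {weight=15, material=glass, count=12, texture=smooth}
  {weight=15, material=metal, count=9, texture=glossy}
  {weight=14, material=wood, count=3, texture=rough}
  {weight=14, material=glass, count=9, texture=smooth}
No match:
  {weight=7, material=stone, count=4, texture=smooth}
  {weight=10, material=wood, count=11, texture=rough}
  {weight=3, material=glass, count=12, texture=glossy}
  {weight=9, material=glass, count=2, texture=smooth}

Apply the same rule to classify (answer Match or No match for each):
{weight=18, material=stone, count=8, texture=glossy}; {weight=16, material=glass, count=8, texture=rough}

Rule: weight ≥ 13. This holds for each 'Match' example and fails for each 'No match' one.

Match, Match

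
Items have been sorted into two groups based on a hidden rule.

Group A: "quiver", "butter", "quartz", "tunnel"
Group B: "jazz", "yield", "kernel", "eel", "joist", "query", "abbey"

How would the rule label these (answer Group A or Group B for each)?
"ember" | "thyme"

Group B, Group B

The distinguishing property — even length AND contains 'u' — holds for all the 'Group A' cases and none of the 'Group B' cases.
"ember" — length 5, no 'u', hence Group B. "thyme" — length 5, no 'u', hence Group B.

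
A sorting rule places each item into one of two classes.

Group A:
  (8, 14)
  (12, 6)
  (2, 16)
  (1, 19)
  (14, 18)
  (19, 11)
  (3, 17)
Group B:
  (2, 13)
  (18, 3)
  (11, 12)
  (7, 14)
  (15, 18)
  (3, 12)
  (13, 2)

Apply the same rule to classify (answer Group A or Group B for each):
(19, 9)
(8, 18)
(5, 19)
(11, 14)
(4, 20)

All 'Group A' examples share one property — sum is even — and every 'Group B' example lacks it.
(19, 9): Group A (19+9 = 28).
(8, 18): Group A (8+18 = 26).
(5, 19): Group A (5+19 = 24).
(11, 14): Group B (11+14 = 25).
(4, 20): Group A (4+20 = 24).

Group A, Group A, Group A, Group B, Group A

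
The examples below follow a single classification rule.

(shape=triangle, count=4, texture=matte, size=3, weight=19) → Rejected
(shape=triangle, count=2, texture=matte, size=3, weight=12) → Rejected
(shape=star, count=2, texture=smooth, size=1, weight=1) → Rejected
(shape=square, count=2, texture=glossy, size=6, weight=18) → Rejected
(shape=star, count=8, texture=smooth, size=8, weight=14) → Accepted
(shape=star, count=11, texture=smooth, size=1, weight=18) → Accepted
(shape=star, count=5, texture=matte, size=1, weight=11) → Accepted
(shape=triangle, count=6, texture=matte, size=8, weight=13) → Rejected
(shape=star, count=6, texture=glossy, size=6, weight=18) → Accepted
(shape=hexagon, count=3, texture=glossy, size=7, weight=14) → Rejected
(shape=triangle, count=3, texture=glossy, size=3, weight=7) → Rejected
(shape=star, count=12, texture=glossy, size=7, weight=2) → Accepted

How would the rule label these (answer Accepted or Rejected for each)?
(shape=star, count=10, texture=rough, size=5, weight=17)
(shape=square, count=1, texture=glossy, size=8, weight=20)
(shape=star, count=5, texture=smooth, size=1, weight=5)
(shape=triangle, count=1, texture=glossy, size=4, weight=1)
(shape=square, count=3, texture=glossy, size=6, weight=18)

The rule appears to be: shape is star AND count ≥ 3.
(shape=star, count=10, texture=rough, size=5, weight=17) — shape is star, count = 10, hence Accepted. (shape=square, count=1, texture=glossy, size=8, weight=20) — shape is square, count = 1, hence Rejected. (shape=star, count=5, texture=smooth, size=1, weight=5) — shape is star, count = 5, hence Accepted. (shape=triangle, count=1, texture=glossy, size=4, weight=1) — shape is triangle, count = 1, hence Rejected. (shape=square, count=3, texture=glossy, size=6, weight=18) — shape is square, count = 3, hence Rejected.

Accepted, Rejected, Accepted, Rejected, Rejected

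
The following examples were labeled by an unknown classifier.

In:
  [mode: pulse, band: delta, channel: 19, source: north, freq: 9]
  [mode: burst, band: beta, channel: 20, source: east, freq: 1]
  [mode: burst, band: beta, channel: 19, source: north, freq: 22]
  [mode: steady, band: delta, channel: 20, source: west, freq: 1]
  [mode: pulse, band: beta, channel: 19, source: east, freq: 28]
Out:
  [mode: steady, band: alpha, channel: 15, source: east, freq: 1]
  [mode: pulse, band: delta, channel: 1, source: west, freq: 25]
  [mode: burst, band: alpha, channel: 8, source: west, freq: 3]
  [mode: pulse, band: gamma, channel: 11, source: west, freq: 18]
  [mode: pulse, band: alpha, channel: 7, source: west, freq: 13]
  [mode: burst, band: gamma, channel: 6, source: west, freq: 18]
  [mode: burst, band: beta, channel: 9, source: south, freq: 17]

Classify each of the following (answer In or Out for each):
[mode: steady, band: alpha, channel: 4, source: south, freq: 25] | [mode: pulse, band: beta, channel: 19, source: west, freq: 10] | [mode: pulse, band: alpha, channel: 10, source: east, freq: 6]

Out, In, Out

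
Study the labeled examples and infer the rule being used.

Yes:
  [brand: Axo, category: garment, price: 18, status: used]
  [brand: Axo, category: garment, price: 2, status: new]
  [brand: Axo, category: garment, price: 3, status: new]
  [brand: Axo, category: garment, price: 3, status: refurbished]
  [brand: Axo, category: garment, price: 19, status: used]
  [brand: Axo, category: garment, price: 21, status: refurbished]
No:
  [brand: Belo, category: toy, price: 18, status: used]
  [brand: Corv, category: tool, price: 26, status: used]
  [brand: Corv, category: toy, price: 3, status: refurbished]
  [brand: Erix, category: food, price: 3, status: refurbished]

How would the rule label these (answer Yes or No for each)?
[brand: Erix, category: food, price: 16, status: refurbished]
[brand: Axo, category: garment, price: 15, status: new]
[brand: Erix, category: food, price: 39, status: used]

All 'Yes' examples share one property — brand is Axo — and every 'No' example lacks it.
[brand: Erix, category: food, price: 16, status: refurbished] → brand is Erix → No.
[brand: Axo, category: garment, price: 15, status: new] → brand is Axo → Yes.
[brand: Erix, category: food, price: 39, status: used] → brand is Erix → No.

No, Yes, No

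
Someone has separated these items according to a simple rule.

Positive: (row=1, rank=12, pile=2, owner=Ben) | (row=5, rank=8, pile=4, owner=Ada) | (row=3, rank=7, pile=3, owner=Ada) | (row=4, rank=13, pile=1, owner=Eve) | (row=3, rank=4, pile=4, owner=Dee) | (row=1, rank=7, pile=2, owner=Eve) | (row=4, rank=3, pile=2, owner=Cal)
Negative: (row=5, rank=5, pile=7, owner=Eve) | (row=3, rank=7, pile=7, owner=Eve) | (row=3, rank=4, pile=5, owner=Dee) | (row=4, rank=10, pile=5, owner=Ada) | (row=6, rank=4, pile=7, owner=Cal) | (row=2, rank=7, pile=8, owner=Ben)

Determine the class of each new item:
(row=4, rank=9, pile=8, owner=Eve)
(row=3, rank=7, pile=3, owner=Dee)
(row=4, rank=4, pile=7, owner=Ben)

Negative, Positive, Negative

All 'Positive' examples share one property — pile ≤ 4 — and every 'Negative' example lacks it.
Negative: (row=4, rank=9, pile=8, owner=Eve), since pile = 8. Positive: (row=3, rank=7, pile=3, owner=Dee), since pile = 3. Negative: (row=4, rank=4, pile=7, owner=Ben), since pile = 7.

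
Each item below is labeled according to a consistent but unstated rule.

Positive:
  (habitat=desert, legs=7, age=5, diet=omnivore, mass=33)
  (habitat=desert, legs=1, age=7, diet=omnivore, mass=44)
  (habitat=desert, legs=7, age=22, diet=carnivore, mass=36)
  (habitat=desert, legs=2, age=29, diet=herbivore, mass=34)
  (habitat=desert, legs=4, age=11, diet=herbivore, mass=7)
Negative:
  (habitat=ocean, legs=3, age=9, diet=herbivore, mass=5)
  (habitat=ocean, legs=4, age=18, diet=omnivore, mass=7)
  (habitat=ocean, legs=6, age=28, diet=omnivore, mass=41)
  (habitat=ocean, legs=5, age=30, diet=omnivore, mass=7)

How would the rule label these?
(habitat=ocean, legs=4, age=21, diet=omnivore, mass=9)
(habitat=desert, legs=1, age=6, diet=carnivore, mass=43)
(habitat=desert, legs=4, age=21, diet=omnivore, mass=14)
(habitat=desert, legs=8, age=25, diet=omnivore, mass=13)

Negative, Positive, Positive, Positive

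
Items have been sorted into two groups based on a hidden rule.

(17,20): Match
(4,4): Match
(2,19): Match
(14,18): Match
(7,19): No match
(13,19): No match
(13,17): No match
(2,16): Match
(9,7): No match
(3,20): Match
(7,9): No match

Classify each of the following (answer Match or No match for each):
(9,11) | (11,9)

No match, No match

One predicate separates the groups cleanly: product is even.
(9,11) → 9·11 = 99 → No match.
(11,9) → 11·9 = 99 → No match.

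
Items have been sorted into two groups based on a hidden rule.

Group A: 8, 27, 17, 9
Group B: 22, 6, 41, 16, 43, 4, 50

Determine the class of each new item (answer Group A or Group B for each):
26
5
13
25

Group A, Group B, Group B, Group B

Every 'Group A' example satisfies: digit sum ≥ 8. None of the 'Group B' examples do.
26: digit sum 2+6 = 8 — qualifies, so Group A.
5: digit sum 5 — fails this test, so Group B.
13: digit sum 1+3 = 4 — fails this test, so Group B.
25: digit sum 2+5 = 7 — fails this test, so Group B.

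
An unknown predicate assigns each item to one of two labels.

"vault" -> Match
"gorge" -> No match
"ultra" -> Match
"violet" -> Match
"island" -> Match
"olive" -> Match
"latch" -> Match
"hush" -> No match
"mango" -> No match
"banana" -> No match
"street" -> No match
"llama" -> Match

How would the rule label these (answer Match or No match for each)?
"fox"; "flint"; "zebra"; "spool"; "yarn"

All 'Match' examples share one property — contains 'l' — and every 'No match' example lacks it.

No match, Match, No match, Match, No match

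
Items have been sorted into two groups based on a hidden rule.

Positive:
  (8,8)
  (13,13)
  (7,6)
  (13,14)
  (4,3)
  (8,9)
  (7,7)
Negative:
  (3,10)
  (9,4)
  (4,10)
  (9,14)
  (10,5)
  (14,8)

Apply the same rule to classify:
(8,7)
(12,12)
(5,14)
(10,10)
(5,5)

Positive, Positive, Negative, Positive, Positive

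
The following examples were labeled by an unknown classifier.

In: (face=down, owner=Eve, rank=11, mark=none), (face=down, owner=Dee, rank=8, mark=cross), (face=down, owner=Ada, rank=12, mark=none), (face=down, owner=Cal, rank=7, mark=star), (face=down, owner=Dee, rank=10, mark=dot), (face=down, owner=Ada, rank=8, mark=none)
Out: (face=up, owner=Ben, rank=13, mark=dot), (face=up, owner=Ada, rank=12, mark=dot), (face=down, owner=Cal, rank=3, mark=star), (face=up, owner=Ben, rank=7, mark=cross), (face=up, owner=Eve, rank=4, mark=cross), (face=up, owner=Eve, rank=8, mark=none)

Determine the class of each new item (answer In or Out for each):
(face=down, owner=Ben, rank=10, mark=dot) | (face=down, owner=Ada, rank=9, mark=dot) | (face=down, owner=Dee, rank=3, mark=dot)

The common property of the 'In' items is: face is down AND rank ≥ 4. No 'Out' item has it.
(face=down, owner=Ben, rank=10, mark=dot) — face is down, rank = 10, hence In. (face=down, owner=Ada, rank=9, mark=dot) — face is down, rank = 9, hence In. (face=down, owner=Dee, rank=3, mark=dot) — face is down, rank = 3, hence Out.

In, In, Out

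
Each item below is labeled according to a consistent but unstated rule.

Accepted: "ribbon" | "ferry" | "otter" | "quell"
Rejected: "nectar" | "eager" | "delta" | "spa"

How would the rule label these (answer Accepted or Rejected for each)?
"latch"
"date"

Rejected, Rejected

All 'Accepted' examples share one property — has a double letter — and every 'Rejected' example lacks it.
Rejected: "latch", since no doubled letter.
Rejected: "date", since no doubled letter.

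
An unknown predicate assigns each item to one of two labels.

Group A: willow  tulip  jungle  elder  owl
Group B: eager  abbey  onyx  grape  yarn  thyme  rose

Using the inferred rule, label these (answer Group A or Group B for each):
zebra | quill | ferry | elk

The rule appears to be: contains 'l'.

Group B, Group A, Group B, Group A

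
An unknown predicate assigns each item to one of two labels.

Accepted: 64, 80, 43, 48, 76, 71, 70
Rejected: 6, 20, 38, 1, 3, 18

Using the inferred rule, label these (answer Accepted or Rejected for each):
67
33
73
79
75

Every 'Accepted' example satisfies: at least 43. None of the 'Rejected' examples do.
Accepted: 67, since 67 ≥ 43. Rejected: 33, since 33 < 43. Accepted: 73, since 73 ≥ 43. Accepted: 79, since 79 ≥ 43. Accepted: 75, since 75 ≥ 43.

Accepted, Rejected, Accepted, Accepted, Accepted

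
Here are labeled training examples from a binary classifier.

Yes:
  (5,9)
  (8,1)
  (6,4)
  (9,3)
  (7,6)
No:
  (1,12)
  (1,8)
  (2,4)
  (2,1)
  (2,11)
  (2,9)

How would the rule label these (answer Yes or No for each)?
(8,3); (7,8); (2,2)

Yes, Yes, No

The distinguishing property — first ≥ 3 — holds for all the 'Yes' cases and none of the 'No' cases.
Yes: (8,3), since first 8.
Yes: (7,8), since first 7.
No: (2,2), since first 2.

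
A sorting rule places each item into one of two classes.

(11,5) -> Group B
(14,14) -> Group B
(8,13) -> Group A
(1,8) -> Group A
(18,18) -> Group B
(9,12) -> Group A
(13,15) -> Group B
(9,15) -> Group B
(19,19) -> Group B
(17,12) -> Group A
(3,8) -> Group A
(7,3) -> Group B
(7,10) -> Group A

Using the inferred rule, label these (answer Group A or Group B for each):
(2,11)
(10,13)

The rule appears to be: sum is odd.
(2,11): 2+11 = 13, matches → Group A. (10,13): 10+13 = 23, matches → Group A.

Group A, Group A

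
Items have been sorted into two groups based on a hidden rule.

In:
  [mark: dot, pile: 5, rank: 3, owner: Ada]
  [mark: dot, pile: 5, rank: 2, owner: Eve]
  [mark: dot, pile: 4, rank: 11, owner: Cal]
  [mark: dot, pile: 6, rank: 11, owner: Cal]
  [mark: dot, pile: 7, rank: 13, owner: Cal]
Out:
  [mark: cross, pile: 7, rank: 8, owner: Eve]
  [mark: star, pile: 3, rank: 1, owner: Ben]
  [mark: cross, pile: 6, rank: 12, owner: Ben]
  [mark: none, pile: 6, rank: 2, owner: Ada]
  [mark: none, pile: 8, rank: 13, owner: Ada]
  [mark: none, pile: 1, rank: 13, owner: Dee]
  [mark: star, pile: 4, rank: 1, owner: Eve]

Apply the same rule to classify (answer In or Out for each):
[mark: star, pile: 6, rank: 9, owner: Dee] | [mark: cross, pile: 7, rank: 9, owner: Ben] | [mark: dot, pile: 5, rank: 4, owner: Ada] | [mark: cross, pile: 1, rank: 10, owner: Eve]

Out, Out, In, Out

'In' ⟺ mark is dot.
[mark: star, pile: 6, rank: 9, owner: Dee] → mark is star → Out.
[mark: cross, pile: 7, rank: 9, owner: Ben] → mark is cross → Out.
[mark: dot, pile: 5, rank: 4, owner: Ada] → mark is dot → In.
[mark: cross, pile: 1, rank: 10, owner: Eve] → mark is cross → Out.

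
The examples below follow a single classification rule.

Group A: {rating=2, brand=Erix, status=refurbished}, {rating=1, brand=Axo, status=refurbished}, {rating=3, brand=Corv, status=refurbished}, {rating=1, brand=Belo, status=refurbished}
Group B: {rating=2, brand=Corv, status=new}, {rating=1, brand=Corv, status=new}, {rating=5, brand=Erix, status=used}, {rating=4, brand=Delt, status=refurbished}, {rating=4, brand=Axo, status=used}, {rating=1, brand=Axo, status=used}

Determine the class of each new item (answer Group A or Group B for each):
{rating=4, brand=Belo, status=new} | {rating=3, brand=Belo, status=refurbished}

The common property of the 'Group A' items is: status is refurbished AND rating ≤ 3. No 'Group B' item has it.

Group B, Group A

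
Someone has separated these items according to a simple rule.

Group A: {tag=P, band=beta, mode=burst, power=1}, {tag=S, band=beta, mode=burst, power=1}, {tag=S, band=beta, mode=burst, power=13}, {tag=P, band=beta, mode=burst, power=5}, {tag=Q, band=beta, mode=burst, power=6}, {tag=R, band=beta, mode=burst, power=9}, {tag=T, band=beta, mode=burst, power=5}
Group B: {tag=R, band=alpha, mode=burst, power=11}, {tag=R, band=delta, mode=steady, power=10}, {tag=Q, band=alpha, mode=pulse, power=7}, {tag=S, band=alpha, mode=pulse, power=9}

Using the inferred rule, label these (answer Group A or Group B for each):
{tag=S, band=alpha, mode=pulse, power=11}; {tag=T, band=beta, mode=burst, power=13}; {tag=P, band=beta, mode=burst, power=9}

Group B, Group A, Group A

The pattern is that an item is 'Group A' exactly when: band is beta.
{tag=S, band=alpha, mode=pulse, power=11}: band is alpha, doesn't qualify → Group B. {tag=T, band=beta, mode=burst, power=13}: band is beta, has this property → Group A. {tag=P, band=beta, mode=burst, power=9}: band is beta, has this property → Group A.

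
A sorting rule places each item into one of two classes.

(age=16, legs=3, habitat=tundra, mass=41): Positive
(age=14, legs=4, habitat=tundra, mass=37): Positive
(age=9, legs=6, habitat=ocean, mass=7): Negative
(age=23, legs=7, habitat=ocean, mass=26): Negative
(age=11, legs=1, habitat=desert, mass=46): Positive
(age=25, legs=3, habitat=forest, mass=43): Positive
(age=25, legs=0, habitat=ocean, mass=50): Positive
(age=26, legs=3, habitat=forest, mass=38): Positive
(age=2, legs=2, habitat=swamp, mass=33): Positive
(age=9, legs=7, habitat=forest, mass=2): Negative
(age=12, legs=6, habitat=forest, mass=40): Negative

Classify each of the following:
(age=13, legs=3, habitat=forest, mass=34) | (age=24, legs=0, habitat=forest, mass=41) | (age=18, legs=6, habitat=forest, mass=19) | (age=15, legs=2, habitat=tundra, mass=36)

The classifier is using: legs ≤ 4.
(age=13, legs=3, habitat=forest, mass=34): Positive (legs = 3).
(age=24, legs=0, habitat=forest, mass=41): Positive (legs = 0).
(age=18, legs=6, habitat=forest, mass=19): Negative (legs = 6).
(age=15, legs=2, habitat=tundra, mass=36): Positive (legs = 2).

Positive, Positive, Negative, Positive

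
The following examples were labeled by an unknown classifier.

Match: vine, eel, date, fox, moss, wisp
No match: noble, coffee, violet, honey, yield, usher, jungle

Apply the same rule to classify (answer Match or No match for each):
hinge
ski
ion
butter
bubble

One predicate separates the groups cleanly: length ≤ 4.
hinge — length 5, hence No match.
ski — length 3, hence Match.
ion — length 3, hence Match.
butter — length 6, hence No match.
bubble — length 6, hence No match.

No match, Match, Match, No match, No match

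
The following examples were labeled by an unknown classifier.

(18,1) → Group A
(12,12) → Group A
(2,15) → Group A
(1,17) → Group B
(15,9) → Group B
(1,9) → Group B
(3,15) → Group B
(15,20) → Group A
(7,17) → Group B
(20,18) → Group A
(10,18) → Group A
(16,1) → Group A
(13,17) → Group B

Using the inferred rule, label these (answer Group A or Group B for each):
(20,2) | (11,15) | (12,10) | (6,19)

Group A, Group B, Group A, Group A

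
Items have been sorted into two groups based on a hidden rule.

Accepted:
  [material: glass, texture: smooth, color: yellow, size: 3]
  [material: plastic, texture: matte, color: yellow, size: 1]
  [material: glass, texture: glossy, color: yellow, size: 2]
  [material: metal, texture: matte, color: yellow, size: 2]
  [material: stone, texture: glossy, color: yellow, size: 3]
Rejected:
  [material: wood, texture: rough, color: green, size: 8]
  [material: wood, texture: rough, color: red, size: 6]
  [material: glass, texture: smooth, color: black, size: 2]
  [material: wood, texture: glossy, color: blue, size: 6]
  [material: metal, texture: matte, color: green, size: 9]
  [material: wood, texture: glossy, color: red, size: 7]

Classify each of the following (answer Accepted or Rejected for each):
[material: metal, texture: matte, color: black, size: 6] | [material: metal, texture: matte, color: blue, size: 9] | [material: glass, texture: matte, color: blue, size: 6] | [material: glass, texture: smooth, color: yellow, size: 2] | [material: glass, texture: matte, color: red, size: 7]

The distinguishing property — color is yellow — holds for all the 'Accepted' cases and none of the 'Rejected' cases.
[material: metal, texture: matte, color: black, size: 6]: color is black — doesn't qualify, so Rejected.
[material: metal, texture: matte, color: blue, size: 9]: color is blue — doesn't qualify, so Rejected.
[material: glass, texture: matte, color: blue, size: 6]: color is blue — doesn't qualify, so Rejected.
[material: glass, texture: smooth, color: yellow, size: 2]: color is yellow — checks out, so Accepted.
[material: glass, texture: matte, color: red, size: 7]: color is red — doesn't qualify, so Rejected.

Rejected, Rejected, Rejected, Accepted, Rejected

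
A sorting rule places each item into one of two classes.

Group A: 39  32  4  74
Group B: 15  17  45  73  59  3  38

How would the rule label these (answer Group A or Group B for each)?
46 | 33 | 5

One predicate separates the groups cleanly: ≡ 4 (mod 7).
46 → 46 mod 7 = 4 → Group A.
33 → 33 mod 7 = 5 → Group B.
5 → 5 mod 7 = 5 → Group B.

Group A, Group B, Group B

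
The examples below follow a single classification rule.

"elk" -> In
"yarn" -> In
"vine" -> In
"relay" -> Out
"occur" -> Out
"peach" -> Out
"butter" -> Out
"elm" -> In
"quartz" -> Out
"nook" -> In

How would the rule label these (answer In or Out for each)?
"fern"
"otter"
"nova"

One predicate separates the groups cleanly: length ≤ 4.
"fern": length 4, meets the rule → In. "otter": length 5, does not pass → Out. "nova": length 4, meets the rule → In.

In, Out, In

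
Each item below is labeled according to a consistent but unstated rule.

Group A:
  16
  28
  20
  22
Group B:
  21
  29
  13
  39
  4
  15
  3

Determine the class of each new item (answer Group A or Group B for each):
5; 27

Group B, Group B

The rule appears to be: even AND at least 13.
Group B: 5, since 5 is odd, 5 < 13. Group B: 27, since 27 is odd, 27 ≥ 13.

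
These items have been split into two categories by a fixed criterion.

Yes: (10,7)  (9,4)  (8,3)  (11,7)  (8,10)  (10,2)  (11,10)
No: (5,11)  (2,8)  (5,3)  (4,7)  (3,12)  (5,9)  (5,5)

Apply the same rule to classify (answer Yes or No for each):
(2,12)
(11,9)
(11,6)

One predicate separates the groups cleanly: first ≥ 7.

No, Yes, Yes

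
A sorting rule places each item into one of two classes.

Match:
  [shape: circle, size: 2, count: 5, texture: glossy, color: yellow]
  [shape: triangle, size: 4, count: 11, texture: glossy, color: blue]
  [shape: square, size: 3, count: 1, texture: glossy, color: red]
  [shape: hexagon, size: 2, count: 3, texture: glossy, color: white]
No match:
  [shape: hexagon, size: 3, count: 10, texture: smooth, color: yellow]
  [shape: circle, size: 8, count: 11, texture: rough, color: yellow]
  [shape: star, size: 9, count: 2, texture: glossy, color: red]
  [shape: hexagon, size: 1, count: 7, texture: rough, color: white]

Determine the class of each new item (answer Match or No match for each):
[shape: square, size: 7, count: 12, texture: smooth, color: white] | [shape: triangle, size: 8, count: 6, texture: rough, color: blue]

The simplest hypothesis consistent with all the labels is: texture is glossy AND size ≤ 4.
[shape: square, size: 7, count: 12, texture: smooth, color: white]: No match (texture is smooth, size = 7).
[shape: triangle, size: 8, count: 6, texture: rough, color: blue]: No match (texture is rough, size = 8).

No match, No match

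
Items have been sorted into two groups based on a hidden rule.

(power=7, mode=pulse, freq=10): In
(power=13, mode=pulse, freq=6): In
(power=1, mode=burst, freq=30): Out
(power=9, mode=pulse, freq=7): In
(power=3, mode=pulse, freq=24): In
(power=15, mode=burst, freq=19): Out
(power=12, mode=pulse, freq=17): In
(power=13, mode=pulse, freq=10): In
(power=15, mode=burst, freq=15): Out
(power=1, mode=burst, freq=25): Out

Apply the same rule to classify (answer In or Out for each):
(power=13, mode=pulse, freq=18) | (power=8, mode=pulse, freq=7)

In, In

The pattern is that an item is 'In' exactly when: mode is pulse.
In: (power=13, mode=pulse, freq=18), since mode is pulse. In: (power=8, mode=pulse, freq=7), since mode is pulse.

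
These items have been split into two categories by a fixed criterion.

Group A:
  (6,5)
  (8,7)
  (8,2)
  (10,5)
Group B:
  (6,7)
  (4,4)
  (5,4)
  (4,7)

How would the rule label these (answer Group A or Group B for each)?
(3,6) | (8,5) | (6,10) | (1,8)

The common property of the 'Group A' items is: first > second AND first is even. No 'Group B' item has it.
(3,6) — 3 < 6, first 3, hence Group B. (8,5) — 8 > 5, first 8, hence Group A. (6,10) — 6 < 10, first 6, hence Group B. (1,8) — 1 < 8, first 1, hence Group B.

Group B, Group A, Group B, Group B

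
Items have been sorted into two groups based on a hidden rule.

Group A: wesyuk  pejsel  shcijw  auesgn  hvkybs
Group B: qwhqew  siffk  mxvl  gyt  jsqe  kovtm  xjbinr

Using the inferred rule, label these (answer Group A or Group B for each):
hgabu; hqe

A rule that fits every label: length 6 AND contains 's' — true of each 'Group A' example, false of each 'Group B' one.
Group B: hgabu, since length 5, no 's'.
Group B: hqe, since length 3, no 's'.

Group B, Group B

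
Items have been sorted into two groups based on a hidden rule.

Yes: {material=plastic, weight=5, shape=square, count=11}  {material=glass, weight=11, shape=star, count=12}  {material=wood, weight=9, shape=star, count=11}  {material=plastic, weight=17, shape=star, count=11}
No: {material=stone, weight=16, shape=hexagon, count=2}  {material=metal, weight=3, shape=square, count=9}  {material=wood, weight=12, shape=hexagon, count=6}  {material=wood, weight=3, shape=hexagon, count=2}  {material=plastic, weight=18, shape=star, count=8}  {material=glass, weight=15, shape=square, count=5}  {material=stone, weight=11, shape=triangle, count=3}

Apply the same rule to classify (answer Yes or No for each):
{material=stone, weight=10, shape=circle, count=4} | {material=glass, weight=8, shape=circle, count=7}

No, No

Rule: count ≥ 11. This holds for each 'Yes' example and fails for each 'No' one.
No: {material=stone, weight=10, shape=circle, count=4}, since count = 4. No: {material=glass, weight=8, shape=circle, count=7}, since count = 7.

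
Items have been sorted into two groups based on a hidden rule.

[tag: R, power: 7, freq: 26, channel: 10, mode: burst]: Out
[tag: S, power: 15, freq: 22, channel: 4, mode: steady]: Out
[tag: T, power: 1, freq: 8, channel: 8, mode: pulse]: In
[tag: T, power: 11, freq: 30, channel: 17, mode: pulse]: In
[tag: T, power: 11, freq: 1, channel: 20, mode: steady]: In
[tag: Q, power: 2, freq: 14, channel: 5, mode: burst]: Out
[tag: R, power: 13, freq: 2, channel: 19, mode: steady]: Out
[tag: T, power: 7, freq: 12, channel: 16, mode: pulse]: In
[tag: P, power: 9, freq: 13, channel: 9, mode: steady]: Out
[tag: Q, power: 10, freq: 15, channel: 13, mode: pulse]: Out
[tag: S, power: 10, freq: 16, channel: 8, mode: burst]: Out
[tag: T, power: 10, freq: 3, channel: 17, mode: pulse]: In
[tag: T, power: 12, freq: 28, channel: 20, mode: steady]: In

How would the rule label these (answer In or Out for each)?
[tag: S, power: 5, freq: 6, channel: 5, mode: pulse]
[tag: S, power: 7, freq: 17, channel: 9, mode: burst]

The simplest hypothesis consistent with all the labels is: tag is T.
Out: [tag: S, power: 5, freq: 6, channel: 5, mode: pulse], since tag is S.
Out: [tag: S, power: 7, freq: 17, channel: 9, mode: burst], since tag is S.

Out, Out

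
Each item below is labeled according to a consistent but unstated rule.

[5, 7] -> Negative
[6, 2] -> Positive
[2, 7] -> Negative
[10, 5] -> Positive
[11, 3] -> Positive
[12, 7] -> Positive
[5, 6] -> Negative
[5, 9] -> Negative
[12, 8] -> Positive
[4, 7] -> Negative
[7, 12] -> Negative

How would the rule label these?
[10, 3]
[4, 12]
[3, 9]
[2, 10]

Positive, Negative, Negative, Negative

The pattern is that an item is 'Positive' exactly when: first > second.
[10, 3]: 10 > 3, matches → Positive.
[4, 12]: 4 < 12, doesn't match → Negative.
[3, 9]: 3 < 9, doesn't match → Negative.
[2, 10]: 2 < 10, doesn't match → Negative.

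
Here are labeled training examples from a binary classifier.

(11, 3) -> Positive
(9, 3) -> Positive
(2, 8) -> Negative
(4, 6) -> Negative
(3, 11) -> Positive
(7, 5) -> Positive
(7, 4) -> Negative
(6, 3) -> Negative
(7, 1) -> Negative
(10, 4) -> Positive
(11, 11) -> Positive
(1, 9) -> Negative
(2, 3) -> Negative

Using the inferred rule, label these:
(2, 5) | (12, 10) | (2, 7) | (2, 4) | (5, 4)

Every 'Positive' example satisfies: sum ≥ 12. None of the 'Negative' examples do.

Negative, Positive, Negative, Negative, Negative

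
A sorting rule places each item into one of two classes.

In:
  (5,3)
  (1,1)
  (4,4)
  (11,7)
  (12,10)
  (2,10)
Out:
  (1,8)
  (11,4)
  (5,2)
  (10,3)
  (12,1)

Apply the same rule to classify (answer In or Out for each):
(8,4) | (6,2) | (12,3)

The distinguishing property — sum is even — holds for all the 'In' cases and none of the 'Out' cases.
In: (8,4), since 8+4 = 12. In: (6,2), since 6+2 = 8. Out: (12,3), since 12+3 = 15.

In, In, Out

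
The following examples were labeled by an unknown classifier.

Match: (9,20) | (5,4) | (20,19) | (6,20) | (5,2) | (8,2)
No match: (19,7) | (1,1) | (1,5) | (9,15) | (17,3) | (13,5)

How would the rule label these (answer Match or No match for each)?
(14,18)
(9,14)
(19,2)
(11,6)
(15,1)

Match, Match, Match, Match, No match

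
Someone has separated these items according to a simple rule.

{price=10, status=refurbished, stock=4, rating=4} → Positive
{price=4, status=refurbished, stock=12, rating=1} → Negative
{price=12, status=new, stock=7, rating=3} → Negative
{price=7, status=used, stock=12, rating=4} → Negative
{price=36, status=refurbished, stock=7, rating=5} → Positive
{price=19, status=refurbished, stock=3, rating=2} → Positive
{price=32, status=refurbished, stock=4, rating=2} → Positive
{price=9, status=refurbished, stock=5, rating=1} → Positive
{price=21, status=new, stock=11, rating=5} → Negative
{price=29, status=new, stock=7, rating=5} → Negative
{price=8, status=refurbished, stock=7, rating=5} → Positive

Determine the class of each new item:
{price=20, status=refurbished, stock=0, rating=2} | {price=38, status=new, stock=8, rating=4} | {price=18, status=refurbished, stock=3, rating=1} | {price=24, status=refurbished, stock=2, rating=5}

Positive, Negative, Positive, Positive

The pattern is that an item is 'Positive' exactly when: status is refurbished AND price ≥ 7.
Positive: {price=20, status=refurbished, stock=0, rating=2}, since status is refurbished, price = 20. Negative: {price=38, status=new, stock=8, rating=4}, since status is new, price = 38. Positive: {price=18, status=refurbished, stock=3, rating=1}, since status is refurbished, price = 18. Positive: {price=24, status=refurbished, stock=2, rating=5}, since status is refurbished, price = 24.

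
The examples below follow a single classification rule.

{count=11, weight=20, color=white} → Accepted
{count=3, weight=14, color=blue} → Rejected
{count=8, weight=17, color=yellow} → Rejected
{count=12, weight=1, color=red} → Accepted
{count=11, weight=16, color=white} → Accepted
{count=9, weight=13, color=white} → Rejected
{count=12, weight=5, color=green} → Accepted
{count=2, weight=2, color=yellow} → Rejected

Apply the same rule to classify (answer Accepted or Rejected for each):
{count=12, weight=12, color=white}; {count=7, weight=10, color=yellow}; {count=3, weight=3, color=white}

The simplest hypothesis consistent with all the labels is: count ≥ 11.

Accepted, Rejected, Rejected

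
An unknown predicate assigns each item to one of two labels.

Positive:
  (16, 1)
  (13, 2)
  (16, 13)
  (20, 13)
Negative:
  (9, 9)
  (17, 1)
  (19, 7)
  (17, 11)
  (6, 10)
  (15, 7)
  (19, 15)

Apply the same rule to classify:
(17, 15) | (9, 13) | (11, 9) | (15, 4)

Negative, Negative, Negative, Positive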